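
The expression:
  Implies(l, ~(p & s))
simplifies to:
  ~l | ~p | ~s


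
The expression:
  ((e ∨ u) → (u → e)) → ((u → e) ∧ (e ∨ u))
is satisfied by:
  {e: True, u: True}
  {e: True, u: False}
  {u: True, e: False}


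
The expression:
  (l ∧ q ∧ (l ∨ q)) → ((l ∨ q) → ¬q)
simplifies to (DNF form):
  ¬l ∨ ¬q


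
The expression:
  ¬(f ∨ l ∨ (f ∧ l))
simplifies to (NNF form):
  ¬f ∧ ¬l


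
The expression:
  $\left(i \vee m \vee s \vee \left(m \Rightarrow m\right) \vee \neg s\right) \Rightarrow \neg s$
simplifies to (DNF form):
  $\neg s$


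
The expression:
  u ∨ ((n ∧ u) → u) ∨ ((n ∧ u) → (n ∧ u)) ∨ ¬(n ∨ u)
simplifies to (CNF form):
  True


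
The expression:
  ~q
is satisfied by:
  {q: False}


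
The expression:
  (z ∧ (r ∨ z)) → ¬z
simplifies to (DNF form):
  ¬z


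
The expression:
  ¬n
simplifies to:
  ¬n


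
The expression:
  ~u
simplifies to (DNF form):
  ~u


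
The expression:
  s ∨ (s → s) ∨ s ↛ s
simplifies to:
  True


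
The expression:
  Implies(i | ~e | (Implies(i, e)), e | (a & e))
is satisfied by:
  {e: True}


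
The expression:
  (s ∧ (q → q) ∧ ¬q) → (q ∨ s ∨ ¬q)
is always true.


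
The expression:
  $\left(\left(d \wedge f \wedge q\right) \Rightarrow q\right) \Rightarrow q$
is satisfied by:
  {q: True}


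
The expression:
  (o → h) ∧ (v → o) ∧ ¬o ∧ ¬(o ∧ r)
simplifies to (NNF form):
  ¬o ∧ ¬v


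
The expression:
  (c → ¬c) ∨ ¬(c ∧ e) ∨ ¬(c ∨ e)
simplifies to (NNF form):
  ¬c ∨ ¬e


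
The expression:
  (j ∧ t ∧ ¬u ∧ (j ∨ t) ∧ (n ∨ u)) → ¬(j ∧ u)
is always true.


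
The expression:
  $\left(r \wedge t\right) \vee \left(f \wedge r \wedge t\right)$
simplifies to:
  $r \wedge t$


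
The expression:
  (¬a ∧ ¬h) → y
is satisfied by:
  {a: True, y: True, h: True}
  {a: True, y: True, h: False}
  {a: True, h: True, y: False}
  {a: True, h: False, y: False}
  {y: True, h: True, a: False}
  {y: True, h: False, a: False}
  {h: True, y: False, a: False}


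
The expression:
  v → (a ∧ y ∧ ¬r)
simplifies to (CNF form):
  (a ∨ ¬v) ∧ (y ∨ ¬v) ∧ (¬r ∨ ¬v)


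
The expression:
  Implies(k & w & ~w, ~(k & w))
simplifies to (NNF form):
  True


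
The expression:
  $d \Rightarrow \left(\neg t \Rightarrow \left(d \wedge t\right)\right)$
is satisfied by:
  {t: True, d: False}
  {d: False, t: False}
  {d: True, t: True}


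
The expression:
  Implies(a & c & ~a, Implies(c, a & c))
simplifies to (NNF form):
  True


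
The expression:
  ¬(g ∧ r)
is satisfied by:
  {g: False, r: False}
  {r: True, g: False}
  {g: True, r: False}


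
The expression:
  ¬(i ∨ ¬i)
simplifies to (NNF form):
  False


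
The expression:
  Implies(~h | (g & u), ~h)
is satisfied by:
  {h: False, u: False, g: False}
  {g: True, h: False, u: False}
  {u: True, h: False, g: False}
  {g: True, u: True, h: False}
  {h: True, g: False, u: False}
  {g: True, h: True, u: False}
  {u: True, h: True, g: False}


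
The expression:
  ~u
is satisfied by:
  {u: False}


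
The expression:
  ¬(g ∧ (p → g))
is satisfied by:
  {g: False}


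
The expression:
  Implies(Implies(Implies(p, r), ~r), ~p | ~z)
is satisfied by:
  {r: True, p: False, z: False}
  {p: False, z: False, r: False}
  {r: True, z: True, p: False}
  {z: True, p: False, r: False}
  {r: True, p: True, z: False}
  {p: True, r: False, z: False}
  {r: True, z: True, p: True}


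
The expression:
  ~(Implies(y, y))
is never true.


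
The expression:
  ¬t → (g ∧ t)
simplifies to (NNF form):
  t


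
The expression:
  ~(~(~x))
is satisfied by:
  {x: False}


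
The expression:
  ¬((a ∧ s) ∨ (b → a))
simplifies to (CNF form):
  b ∧ ¬a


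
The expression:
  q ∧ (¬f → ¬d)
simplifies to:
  q ∧ (f ∨ ¬d)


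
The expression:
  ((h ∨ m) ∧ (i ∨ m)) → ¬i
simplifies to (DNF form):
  (¬h ∧ ¬m) ∨ ¬i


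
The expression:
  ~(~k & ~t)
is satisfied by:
  {k: True, t: True}
  {k: True, t: False}
  {t: True, k: False}


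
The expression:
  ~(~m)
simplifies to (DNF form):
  m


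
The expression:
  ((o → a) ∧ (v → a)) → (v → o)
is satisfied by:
  {o: True, v: False, a: False}
  {v: False, a: False, o: False}
  {a: True, o: True, v: False}
  {a: True, v: False, o: False}
  {o: True, v: True, a: False}
  {v: True, o: False, a: False}
  {a: True, v: True, o: True}


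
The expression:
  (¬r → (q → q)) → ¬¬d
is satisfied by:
  {d: True}


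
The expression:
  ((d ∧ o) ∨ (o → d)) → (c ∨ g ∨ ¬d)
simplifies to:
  c ∨ g ∨ ¬d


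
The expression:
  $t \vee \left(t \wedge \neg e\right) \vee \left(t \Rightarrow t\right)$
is always true.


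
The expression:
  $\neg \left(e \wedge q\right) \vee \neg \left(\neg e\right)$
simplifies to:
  $\text{True}$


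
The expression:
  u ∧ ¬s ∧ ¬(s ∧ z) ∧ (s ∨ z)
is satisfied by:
  {z: True, u: True, s: False}


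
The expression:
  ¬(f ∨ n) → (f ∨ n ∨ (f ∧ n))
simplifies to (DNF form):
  f ∨ n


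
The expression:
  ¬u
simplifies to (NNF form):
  ¬u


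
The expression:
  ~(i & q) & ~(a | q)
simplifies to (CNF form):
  ~a & ~q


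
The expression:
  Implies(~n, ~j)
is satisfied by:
  {n: True, j: False}
  {j: False, n: False}
  {j: True, n: True}


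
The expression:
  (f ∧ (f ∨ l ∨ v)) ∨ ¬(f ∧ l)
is always true.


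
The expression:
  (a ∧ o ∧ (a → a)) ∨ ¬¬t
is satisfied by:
  {a: True, t: True, o: True}
  {a: True, t: True, o: False}
  {t: True, o: True, a: False}
  {t: True, o: False, a: False}
  {a: True, o: True, t: False}


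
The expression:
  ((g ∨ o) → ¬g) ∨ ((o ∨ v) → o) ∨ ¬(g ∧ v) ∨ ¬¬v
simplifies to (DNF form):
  True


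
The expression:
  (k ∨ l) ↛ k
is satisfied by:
  {l: True, k: False}


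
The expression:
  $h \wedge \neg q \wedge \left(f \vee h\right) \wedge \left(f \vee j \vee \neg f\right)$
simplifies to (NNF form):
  $h \wedge \neg q$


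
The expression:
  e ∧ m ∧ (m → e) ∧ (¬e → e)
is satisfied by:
  {m: True, e: True}


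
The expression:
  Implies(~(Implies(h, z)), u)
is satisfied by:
  {z: True, u: True, h: False}
  {z: True, h: False, u: False}
  {u: True, h: False, z: False}
  {u: False, h: False, z: False}
  {z: True, u: True, h: True}
  {z: True, h: True, u: False}
  {u: True, h: True, z: False}


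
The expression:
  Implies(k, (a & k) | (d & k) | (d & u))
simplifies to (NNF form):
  a | d | ~k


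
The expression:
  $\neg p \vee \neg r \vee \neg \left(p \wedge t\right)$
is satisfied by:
  {p: False, t: False, r: False}
  {r: True, p: False, t: False}
  {t: True, p: False, r: False}
  {r: True, t: True, p: False}
  {p: True, r: False, t: False}
  {r: True, p: True, t: False}
  {t: True, p: True, r: False}


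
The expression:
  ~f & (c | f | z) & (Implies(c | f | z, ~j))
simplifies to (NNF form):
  ~f & ~j & (c | z)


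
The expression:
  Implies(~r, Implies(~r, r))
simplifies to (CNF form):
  r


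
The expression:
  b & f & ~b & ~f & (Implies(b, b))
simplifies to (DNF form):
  False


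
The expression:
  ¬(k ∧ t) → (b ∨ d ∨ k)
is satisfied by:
  {b: True, d: True, k: True}
  {b: True, d: True, k: False}
  {b: True, k: True, d: False}
  {b: True, k: False, d: False}
  {d: True, k: True, b: False}
  {d: True, k: False, b: False}
  {k: True, d: False, b: False}


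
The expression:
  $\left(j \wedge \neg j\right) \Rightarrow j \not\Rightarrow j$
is always true.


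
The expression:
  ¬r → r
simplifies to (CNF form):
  r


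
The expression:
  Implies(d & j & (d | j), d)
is always true.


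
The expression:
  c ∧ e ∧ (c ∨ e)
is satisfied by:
  {c: True, e: True}


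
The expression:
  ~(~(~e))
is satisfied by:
  {e: False}


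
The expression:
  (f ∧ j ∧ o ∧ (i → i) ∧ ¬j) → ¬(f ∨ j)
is always true.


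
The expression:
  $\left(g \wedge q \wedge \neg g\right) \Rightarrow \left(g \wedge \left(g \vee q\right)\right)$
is always true.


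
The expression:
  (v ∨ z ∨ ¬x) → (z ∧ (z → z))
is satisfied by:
  {x: True, z: True, v: False}
  {z: True, v: False, x: False}
  {x: True, z: True, v: True}
  {z: True, v: True, x: False}
  {x: True, v: False, z: False}


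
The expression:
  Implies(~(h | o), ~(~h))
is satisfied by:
  {o: True, h: True}
  {o: True, h: False}
  {h: True, o: False}


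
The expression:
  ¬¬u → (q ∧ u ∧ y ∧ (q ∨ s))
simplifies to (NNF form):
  (q ∧ y) ∨ ¬u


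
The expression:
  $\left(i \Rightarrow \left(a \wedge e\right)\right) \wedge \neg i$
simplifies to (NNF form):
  $\neg i$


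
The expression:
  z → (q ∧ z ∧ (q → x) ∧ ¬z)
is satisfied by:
  {z: False}


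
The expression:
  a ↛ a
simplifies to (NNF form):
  False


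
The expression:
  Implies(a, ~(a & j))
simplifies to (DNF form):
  ~a | ~j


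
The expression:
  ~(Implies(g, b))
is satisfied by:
  {g: True, b: False}


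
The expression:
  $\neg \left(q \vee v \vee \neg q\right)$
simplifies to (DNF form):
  $\text{False}$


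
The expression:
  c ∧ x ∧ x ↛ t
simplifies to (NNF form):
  c ∧ x ∧ ¬t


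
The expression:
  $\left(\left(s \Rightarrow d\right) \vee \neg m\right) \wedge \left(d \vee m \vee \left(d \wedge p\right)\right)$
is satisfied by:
  {d: True, m: True, s: False}
  {d: True, m: False, s: False}
  {d: True, s: True, m: True}
  {d: True, s: True, m: False}
  {m: True, s: False, d: False}


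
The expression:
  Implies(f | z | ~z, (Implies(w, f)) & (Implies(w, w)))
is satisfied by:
  {f: True, w: False}
  {w: False, f: False}
  {w: True, f: True}


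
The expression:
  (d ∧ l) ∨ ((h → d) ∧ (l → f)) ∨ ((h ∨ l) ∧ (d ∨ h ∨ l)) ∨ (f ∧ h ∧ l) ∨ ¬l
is always true.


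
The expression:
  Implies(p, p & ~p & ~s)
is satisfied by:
  {p: False}


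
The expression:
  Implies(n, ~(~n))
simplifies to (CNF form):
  True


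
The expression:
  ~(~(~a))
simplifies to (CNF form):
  ~a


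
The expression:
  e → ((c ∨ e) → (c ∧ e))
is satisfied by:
  {c: True, e: False}
  {e: False, c: False}
  {e: True, c: True}


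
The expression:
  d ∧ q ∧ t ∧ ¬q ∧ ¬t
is never true.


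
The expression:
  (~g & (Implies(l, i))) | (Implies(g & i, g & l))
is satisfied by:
  {l: True, g: False, i: False}
  {g: False, i: False, l: False}
  {i: True, l: True, g: False}
  {i: True, g: False, l: False}
  {l: True, g: True, i: False}
  {g: True, l: False, i: False}
  {i: True, g: True, l: True}


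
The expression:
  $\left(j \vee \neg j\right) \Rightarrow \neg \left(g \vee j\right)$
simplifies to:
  $\neg g \wedge \neg j$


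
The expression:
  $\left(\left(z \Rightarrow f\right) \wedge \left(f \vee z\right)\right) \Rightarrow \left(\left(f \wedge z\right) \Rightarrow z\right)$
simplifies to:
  $\text{True}$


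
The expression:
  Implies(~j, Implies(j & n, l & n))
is always true.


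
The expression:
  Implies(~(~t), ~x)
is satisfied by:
  {t: False, x: False}
  {x: True, t: False}
  {t: True, x: False}


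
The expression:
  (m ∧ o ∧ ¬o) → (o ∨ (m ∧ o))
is always true.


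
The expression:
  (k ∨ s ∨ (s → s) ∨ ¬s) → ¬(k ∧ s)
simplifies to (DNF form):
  ¬k ∨ ¬s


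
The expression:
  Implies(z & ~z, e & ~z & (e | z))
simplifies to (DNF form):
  True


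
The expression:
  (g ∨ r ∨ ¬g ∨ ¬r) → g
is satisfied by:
  {g: True}


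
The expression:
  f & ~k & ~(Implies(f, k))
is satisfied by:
  {f: True, k: False}


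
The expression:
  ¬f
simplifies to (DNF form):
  ¬f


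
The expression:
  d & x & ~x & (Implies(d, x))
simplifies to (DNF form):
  False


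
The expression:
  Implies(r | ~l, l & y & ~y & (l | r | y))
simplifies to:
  l & ~r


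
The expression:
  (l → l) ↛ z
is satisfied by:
  {z: False}


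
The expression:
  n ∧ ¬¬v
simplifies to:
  n ∧ v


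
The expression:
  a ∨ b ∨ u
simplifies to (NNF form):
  a ∨ b ∨ u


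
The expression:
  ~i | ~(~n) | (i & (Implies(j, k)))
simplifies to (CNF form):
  k | n | ~i | ~j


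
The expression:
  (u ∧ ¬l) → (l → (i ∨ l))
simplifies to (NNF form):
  True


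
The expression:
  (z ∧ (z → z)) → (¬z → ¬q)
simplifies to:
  True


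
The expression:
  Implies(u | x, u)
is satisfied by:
  {u: True, x: False}
  {x: False, u: False}
  {x: True, u: True}


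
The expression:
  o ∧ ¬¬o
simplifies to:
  o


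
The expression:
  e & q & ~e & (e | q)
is never true.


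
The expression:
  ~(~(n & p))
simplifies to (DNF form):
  n & p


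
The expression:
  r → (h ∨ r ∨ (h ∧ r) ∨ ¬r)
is always true.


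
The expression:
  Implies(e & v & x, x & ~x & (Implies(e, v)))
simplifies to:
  ~e | ~v | ~x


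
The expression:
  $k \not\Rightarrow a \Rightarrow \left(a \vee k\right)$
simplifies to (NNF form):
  $\text{True}$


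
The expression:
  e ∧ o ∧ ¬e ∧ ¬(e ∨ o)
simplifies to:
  False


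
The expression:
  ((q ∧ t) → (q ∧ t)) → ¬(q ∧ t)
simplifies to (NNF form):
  ¬q ∨ ¬t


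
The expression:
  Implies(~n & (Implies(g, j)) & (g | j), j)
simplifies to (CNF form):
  True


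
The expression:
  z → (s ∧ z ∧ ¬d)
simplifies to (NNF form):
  (s ∧ ¬d) ∨ ¬z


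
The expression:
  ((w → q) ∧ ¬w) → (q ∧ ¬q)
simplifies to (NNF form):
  w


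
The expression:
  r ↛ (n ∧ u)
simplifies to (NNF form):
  r ∧ (¬n ∨ ¬u)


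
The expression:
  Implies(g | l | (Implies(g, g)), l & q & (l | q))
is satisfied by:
  {q: True, l: True}


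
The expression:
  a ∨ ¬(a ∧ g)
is always true.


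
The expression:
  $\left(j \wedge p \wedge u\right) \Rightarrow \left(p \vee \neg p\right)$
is always true.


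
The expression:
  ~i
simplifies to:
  ~i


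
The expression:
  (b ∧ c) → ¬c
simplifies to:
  ¬b ∨ ¬c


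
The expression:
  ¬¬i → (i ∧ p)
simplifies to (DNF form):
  p ∨ ¬i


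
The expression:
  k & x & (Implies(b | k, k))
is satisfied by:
  {x: True, k: True}


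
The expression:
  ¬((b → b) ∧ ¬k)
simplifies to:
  k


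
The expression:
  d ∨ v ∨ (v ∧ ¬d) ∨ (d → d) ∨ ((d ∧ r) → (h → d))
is always true.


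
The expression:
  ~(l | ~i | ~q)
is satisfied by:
  {i: True, q: True, l: False}


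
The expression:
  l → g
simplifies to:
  g ∨ ¬l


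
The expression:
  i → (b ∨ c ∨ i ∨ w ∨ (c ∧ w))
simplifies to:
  True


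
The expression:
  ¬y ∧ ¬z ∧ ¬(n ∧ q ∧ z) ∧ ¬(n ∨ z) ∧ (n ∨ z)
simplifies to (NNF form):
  False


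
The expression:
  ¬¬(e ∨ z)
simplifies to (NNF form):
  e ∨ z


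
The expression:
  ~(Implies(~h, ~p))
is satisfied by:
  {p: True, h: False}


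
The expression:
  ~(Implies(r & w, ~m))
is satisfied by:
  {r: True, m: True, w: True}


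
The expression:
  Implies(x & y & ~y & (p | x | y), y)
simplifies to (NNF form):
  True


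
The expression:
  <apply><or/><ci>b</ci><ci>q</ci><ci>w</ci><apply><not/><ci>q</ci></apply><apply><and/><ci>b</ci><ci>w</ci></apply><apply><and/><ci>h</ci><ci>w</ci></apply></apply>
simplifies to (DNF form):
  <true/>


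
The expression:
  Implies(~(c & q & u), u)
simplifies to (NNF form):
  u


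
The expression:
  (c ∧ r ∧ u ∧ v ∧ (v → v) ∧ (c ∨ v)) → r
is always true.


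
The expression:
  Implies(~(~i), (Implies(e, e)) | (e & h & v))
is always true.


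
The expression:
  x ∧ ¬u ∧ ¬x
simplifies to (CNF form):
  False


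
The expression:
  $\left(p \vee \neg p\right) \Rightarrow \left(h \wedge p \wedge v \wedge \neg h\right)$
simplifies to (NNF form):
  $\text{False}$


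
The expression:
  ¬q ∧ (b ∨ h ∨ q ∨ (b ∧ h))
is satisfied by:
  {b: True, h: True, q: False}
  {b: True, q: False, h: False}
  {h: True, q: False, b: False}


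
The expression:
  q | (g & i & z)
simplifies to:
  q | (g & i & z)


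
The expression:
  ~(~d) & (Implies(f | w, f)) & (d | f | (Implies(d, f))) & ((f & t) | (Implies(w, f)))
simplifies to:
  d & (f | ~w)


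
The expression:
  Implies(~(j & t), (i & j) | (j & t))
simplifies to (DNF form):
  (i & j) | (j & t)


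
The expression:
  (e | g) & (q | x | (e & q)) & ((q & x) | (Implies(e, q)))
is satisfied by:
  {q: True, g: True, x: True, e: False}
  {q: True, g: True, x: False, e: False}
  {q: True, e: True, g: True, x: True}
  {q: True, e: True, g: True, x: False}
  {q: True, e: True, x: True, g: False}
  {q: True, e: True, x: False, g: False}
  {g: True, x: True, e: False, q: False}


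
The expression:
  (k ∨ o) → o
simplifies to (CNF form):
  o ∨ ¬k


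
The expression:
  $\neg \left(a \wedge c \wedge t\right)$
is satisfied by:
  {c: False, t: False, a: False}
  {a: True, c: False, t: False}
  {t: True, c: False, a: False}
  {a: True, t: True, c: False}
  {c: True, a: False, t: False}
  {a: True, c: True, t: False}
  {t: True, c: True, a: False}


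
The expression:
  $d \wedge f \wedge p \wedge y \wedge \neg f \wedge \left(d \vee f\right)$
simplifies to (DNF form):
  $\text{False}$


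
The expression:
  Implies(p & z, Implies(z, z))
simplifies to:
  True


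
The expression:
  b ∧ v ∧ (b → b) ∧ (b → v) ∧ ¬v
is never true.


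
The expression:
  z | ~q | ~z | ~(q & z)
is always true.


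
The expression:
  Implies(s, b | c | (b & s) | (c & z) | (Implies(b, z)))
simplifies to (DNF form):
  True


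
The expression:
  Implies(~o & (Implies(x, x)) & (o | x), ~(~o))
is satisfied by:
  {o: True, x: False}
  {x: False, o: False}
  {x: True, o: True}


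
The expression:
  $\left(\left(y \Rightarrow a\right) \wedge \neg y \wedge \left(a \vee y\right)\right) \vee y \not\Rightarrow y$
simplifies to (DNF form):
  $a \wedge \neg y$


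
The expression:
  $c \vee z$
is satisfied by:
  {z: True, c: True}
  {z: True, c: False}
  {c: True, z: False}


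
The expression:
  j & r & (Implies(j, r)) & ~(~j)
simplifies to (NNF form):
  j & r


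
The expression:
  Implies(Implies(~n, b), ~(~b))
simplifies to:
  b | ~n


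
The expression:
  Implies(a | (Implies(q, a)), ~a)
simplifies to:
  ~a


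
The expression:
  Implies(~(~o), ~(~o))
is always true.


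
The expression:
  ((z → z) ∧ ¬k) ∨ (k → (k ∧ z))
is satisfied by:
  {z: True, k: False}
  {k: False, z: False}
  {k: True, z: True}


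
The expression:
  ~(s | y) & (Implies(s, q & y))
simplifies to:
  ~s & ~y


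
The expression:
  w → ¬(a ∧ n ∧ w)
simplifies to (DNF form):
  ¬a ∨ ¬n ∨ ¬w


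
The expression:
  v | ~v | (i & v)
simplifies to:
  True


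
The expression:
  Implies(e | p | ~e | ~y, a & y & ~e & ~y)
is never true.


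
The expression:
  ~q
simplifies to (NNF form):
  ~q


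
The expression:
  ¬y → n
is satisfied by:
  {n: True, y: True}
  {n: True, y: False}
  {y: True, n: False}


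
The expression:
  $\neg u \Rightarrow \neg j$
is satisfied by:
  {u: True, j: False}
  {j: False, u: False}
  {j: True, u: True}


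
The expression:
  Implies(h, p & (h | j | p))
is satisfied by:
  {p: True, h: False}
  {h: False, p: False}
  {h: True, p: True}


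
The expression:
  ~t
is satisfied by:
  {t: False}


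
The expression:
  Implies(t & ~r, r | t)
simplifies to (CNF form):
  True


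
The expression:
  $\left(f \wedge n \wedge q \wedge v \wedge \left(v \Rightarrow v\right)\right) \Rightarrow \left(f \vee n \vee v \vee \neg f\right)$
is always true.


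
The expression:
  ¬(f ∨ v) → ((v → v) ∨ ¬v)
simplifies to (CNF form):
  True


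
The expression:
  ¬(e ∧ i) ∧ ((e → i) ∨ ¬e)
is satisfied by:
  {e: False}


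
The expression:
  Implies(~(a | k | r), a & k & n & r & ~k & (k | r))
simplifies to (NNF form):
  a | k | r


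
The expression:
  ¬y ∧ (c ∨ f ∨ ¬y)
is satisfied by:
  {y: False}


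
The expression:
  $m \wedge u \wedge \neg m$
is never true.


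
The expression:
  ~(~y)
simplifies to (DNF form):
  y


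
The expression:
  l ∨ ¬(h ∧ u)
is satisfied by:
  {l: True, h: False, u: False}
  {h: False, u: False, l: False}
  {l: True, u: True, h: False}
  {u: True, h: False, l: False}
  {l: True, h: True, u: False}
  {h: True, l: False, u: False}
  {l: True, u: True, h: True}


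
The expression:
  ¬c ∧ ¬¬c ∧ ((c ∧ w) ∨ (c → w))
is never true.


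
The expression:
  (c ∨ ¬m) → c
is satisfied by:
  {c: True, m: True}
  {c: True, m: False}
  {m: True, c: False}


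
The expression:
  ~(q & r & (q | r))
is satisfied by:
  {q: False, r: False}
  {r: True, q: False}
  {q: True, r: False}


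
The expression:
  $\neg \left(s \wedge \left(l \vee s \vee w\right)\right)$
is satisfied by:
  {s: False}


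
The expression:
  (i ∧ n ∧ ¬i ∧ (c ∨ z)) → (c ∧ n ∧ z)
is always true.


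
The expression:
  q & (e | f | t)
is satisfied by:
  {t: True, e: True, f: True, q: True}
  {t: True, e: True, q: True, f: False}
  {t: True, f: True, q: True, e: False}
  {t: True, q: True, f: False, e: False}
  {e: True, q: True, f: True, t: False}
  {e: True, q: True, f: False, t: False}
  {q: True, f: True, e: False, t: False}


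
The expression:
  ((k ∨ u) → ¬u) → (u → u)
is always true.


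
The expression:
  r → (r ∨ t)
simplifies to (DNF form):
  True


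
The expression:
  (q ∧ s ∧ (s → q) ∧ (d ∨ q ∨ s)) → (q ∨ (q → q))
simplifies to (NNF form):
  True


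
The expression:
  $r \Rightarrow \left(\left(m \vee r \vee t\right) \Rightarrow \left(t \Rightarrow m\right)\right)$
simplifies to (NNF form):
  $m \vee \neg r \vee \neg t$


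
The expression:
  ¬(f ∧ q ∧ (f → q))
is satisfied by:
  {q: False, f: False}
  {f: True, q: False}
  {q: True, f: False}


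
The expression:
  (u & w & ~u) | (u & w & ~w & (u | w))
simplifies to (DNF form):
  False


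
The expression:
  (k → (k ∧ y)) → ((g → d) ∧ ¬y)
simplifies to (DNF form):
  (d ∧ ¬y) ∨ (k ∧ ¬y) ∨ (¬g ∧ ¬y)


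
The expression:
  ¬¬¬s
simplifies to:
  ¬s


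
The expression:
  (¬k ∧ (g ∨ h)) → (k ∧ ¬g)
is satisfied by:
  {k: True, g: False, h: False}
  {k: True, h: True, g: False}
  {k: True, g: True, h: False}
  {k: True, h: True, g: True}
  {h: False, g: False, k: False}


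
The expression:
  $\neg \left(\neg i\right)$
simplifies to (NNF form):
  $i$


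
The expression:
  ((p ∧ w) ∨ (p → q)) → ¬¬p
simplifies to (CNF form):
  p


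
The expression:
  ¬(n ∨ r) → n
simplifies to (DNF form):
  n ∨ r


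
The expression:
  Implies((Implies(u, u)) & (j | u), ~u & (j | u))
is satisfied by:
  {u: False}


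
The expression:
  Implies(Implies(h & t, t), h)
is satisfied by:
  {h: True}


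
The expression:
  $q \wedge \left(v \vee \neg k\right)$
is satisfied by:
  {v: True, q: True, k: False}
  {q: True, k: False, v: False}
  {v: True, k: True, q: True}


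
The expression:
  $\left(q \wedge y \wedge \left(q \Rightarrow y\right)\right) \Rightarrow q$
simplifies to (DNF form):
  $\text{True}$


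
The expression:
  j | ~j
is always true.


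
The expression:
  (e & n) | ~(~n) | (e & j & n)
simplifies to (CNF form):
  n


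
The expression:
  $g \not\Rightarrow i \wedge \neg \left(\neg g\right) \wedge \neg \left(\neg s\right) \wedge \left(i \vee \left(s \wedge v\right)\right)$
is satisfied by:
  {s: True, g: True, v: True, i: False}


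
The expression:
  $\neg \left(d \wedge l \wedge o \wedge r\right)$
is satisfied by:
  {l: False, o: False, d: False, r: False}
  {r: True, l: False, o: False, d: False}
  {d: True, l: False, o: False, r: False}
  {r: True, d: True, l: False, o: False}
  {o: True, r: False, l: False, d: False}
  {r: True, o: True, l: False, d: False}
  {d: True, o: True, r: False, l: False}
  {r: True, d: True, o: True, l: False}
  {l: True, d: False, o: False, r: False}
  {r: True, l: True, d: False, o: False}
  {d: True, l: True, r: False, o: False}
  {r: True, d: True, l: True, o: False}
  {o: True, l: True, d: False, r: False}
  {r: True, o: True, l: True, d: False}
  {d: True, o: True, l: True, r: False}


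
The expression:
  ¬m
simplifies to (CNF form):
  ¬m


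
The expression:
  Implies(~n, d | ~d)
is always true.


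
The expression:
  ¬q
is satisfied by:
  {q: False}


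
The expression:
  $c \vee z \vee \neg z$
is always true.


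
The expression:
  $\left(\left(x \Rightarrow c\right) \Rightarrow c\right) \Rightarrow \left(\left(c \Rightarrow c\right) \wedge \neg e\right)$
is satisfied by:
  {x: False, e: False, c: False}
  {c: True, x: False, e: False}
  {x: True, c: False, e: False}
  {c: True, x: True, e: False}
  {e: True, c: False, x: False}


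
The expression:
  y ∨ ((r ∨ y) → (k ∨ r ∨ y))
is always true.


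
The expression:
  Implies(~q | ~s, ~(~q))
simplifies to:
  q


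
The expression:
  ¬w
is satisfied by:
  {w: False}


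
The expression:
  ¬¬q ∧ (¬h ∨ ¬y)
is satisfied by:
  {q: True, h: False, y: False}
  {y: True, q: True, h: False}
  {h: True, q: True, y: False}


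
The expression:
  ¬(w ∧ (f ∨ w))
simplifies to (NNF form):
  ¬w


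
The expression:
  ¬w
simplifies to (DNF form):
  ¬w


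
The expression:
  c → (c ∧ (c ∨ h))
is always true.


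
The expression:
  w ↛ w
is never true.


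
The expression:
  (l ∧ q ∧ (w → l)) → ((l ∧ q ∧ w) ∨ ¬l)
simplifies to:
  w ∨ ¬l ∨ ¬q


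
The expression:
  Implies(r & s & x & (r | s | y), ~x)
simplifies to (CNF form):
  ~r | ~s | ~x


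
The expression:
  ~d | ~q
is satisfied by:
  {q: False, d: False}
  {d: True, q: False}
  {q: True, d: False}


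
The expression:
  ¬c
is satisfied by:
  {c: False}


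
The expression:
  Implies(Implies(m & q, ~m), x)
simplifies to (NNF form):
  x | (m & q)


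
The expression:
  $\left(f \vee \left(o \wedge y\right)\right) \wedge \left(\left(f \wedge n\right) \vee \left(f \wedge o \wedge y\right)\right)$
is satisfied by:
  {n: True, o: True, y: True, f: True}
  {n: True, o: True, f: True, y: False}
  {n: True, y: True, f: True, o: False}
  {n: True, f: True, y: False, o: False}
  {o: True, y: True, f: True, n: False}


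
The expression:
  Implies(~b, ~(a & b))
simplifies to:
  True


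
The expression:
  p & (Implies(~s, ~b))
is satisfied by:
  {s: True, p: True, b: False}
  {p: True, b: False, s: False}
  {b: True, s: True, p: True}


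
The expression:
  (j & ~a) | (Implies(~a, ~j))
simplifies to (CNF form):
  True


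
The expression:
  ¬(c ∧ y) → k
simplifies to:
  k ∨ (c ∧ y)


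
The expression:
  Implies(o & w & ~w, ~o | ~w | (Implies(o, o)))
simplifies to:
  True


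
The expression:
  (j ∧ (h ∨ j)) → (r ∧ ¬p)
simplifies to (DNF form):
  (r ∧ ¬p) ∨ ¬j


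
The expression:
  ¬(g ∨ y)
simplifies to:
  ¬g ∧ ¬y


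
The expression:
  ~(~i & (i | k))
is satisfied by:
  {i: True, k: False}
  {k: False, i: False}
  {k: True, i: True}


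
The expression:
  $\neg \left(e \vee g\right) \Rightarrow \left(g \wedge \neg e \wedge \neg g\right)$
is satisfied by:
  {e: True, g: True}
  {e: True, g: False}
  {g: True, e: False}


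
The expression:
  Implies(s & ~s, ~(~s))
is always true.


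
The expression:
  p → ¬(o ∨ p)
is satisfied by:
  {p: False}


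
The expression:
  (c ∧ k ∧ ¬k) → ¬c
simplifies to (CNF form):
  True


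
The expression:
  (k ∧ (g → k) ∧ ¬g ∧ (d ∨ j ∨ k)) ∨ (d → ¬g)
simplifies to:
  ¬d ∨ ¬g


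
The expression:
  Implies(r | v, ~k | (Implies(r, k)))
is always true.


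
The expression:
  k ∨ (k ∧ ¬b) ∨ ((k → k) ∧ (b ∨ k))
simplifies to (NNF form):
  b ∨ k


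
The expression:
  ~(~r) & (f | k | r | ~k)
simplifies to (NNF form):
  r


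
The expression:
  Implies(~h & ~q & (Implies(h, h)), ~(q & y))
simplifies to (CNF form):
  True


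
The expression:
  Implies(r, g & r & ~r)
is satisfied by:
  {r: False}


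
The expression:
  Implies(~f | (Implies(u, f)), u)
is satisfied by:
  {u: True}


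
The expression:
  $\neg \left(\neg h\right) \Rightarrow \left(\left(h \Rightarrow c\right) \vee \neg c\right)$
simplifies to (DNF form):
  $\text{True}$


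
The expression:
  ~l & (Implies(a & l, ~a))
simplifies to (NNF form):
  ~l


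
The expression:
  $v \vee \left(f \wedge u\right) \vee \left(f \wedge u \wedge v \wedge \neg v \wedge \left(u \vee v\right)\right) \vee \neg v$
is always true.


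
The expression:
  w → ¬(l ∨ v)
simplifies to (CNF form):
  (¬l ∨ ¬w) ∧ (¬v ∨ ¬w)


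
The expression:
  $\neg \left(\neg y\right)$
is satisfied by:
  {y: True}


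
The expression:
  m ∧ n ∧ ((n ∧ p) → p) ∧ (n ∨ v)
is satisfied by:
  {m: True, n: True}


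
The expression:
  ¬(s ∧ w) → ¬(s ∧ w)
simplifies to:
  True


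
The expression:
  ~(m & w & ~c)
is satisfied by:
  {c: True, w: False, m: False}
  {w: False, m: False, c: False}
  {c: True, m: True, w: False}
  {m: True, w: False, c: False}
  {c: True, w: True, m: False}
  {w: True, c: False, m: False}
  {c: True, m: True, w: True}


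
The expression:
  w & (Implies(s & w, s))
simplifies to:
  w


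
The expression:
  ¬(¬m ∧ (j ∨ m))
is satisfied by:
  {m: True, j: False}
  {j: False, m: False}
  {j: True, m: True}


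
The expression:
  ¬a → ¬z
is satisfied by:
  {a: True, z: False}
  {z: False, a: False}
  {z: True, a: True}


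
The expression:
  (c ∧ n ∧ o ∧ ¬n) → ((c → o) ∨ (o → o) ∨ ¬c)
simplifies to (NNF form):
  True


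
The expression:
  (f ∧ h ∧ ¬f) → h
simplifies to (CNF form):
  True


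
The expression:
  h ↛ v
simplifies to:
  h ∧ ¬v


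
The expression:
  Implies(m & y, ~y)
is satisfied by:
  {m: False, y: False}
  {y: True, m: False}
  {m: True, y: False}


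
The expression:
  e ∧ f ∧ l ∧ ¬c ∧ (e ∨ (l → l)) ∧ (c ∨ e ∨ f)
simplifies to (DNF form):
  e ∧ f ∧ l ∧ ¬c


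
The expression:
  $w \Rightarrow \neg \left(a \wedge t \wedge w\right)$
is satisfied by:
  {w: False, t: False, a: False}
  {a: True, w: False, t: False}
  {t: True, w: False, a: False}
  {a: True, t: True, w: False}
  {w: True, a: False, t: False}
  {a: True, w: True, t: False}
  {t: True, w: True, a: False}


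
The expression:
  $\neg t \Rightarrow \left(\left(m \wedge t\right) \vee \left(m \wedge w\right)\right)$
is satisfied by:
  {t: True, w: True, m: True}
  {t: True, w: True, m: False}
  {t: True, m: True, w: False}
  {t: True, m: False, w: False}
  {w: True, m: True, t: False}


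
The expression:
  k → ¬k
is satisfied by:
  {k: False}


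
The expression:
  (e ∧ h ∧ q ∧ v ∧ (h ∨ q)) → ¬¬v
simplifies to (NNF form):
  True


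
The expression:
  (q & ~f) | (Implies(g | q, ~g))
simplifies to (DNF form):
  ~g | (q & ~f)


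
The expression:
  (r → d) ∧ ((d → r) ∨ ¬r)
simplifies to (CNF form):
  d ∨ ¬r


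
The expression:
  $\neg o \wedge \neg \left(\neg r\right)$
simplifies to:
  $r \wedge \neg o$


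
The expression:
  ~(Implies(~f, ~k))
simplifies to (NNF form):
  k & ~f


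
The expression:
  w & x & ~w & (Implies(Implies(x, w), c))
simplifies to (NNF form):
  False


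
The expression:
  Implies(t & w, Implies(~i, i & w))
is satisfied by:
  {i: True, w: False, t: False}
  {w: False, t: False, i: False}
  {i: True, t: True, w: False}
  {t: True, w: False, i: False}
  {i: True, w: True, t: False}
  {w: True, i: False, t: False}
  {i: True, t: True, w: True}


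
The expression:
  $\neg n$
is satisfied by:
  {n: False}


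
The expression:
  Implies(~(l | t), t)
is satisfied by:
  {t: True, l: True}
  {t: True, l: False}
  {l: True, t: False}


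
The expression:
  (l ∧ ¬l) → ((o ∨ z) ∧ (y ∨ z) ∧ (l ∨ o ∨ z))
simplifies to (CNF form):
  True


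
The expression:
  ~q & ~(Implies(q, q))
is never true.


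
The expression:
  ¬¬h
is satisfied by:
  {h: True}


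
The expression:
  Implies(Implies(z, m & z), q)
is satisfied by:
  {q: True, z: True, m: False}
  {q: True, m: False, z: False}
  {q: True, z: True, m: True}
  {q: True, m: True, z: False}
  {z: True, m: False, q: False}


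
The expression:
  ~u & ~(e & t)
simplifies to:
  ~u & (~e | ~t)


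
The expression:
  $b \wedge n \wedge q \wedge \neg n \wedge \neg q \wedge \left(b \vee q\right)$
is never true.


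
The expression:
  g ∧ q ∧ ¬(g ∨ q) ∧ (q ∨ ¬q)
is never true.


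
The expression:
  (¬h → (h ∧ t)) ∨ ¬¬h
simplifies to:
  h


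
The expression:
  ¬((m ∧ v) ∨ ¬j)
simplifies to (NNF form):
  j ∧ (¬m ∨ ¬v)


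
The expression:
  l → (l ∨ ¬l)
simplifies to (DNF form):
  True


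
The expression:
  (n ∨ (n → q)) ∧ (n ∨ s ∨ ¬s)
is always true.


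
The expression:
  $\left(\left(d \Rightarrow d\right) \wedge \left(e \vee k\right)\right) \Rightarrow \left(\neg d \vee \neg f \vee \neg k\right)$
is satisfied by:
  {k: False, d: False, f: False}
  {f: True, k: False, d: False}
  {d: True, k: False, f: False}
  {f: True, d: True, k: False}
  {k: True, f: False, d: False}
  {f: True, k: True, d: False}
  {d: True, k: True, f: False}


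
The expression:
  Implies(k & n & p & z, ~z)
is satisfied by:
  {p: False, k: False, z: False, n: False}
  {n: True, p: False, k: False, z: False}
  {z: True, p: False, k: False, n: False}
  {n: True, z: True, p: False, k: False}
  {k: True, n: False, p: False, z: False}
  {n: True, k: True, p: False, z: False}
  {z: True, k: True, n: False, p: False}
  {n: True, z: True, k: True, p: False}
  {p: True, z: False, k: False, n: False}
  {n: True, p: True, z: False, k: False}
  {z: True, p: True, n: False, k: False}
  {n: True, z: True, p: True, k: False}
  {k: True, p: True, z: False, n: False}
  {n: True, k: True, p: True, z: False}
  {z: True, k: True, p: True, n: False}


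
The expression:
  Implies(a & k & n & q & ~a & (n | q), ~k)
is always true.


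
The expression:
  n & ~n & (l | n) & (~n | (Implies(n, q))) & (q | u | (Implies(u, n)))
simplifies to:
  False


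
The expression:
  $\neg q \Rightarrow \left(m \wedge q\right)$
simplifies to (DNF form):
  $q$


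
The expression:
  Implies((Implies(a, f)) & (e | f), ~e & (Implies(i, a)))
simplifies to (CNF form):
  (a | ~e) & (~e | ~f) & (a | ~e | ~f) & (a | ~e | ~i) & (a | ~f | ~i) & (~e | ~f | ~i) & (a | ~e | ~f | ~i)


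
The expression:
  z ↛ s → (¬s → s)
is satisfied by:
  {s: True, z: False}
  {z: False, s: False}
  {z: True, s: True}


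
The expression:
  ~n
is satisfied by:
  {n: False}


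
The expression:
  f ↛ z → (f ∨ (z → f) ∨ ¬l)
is always true.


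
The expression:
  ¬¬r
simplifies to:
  r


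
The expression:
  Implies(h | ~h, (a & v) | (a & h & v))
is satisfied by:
  {a: True, v: True}


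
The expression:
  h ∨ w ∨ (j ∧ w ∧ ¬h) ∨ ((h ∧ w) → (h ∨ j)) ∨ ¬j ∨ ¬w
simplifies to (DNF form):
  True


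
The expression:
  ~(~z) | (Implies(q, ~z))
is always true.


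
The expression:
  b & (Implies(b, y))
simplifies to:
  b & y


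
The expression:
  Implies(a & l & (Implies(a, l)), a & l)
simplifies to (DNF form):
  True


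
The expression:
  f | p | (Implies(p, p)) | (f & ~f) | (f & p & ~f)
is always true.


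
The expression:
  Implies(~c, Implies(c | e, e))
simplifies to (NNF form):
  True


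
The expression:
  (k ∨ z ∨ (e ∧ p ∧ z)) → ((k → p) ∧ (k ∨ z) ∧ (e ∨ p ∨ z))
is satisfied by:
  {p: True, k: False}
  {k: False, p: False}
  {k: True, p: True}


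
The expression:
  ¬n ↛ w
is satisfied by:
  {w: True, n: False}
  {n: False, w: False}
  {n: True, w: True}


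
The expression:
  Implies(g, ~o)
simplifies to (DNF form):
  ~g | ~o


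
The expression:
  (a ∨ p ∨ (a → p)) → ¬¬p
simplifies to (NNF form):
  p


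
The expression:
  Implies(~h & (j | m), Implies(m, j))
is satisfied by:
  {h: True, j: True, m: False}
  {h: True, j: False, m: False}
  {j: True, h: False, m: False}
  {h: False, j: False, m: False}
  {h: True, m: True, j: True}
  {h: True, m: True, j: False}
  {m: True, j: True, h: False}


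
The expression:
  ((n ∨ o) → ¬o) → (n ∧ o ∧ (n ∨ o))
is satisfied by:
  {o: True}


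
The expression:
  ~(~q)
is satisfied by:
  {q: True}


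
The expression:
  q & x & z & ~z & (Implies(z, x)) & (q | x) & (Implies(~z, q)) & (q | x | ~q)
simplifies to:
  False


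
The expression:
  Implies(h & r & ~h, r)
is always true.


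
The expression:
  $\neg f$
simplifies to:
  $\neg f$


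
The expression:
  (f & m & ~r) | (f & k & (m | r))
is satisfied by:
  {k: True, m: True, f: True, r: False}
  {m: True, f: True, k: False, r: False}
  {r: True, k: True, m: True, f: True}
  {r: True, k: True, f: True, m: False}


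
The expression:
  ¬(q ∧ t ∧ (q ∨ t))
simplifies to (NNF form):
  ¬q ∨ ¬t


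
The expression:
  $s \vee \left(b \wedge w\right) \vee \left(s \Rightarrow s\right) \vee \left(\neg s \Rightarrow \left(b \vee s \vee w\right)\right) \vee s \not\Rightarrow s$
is always true.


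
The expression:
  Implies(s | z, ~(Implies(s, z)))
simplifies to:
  ~z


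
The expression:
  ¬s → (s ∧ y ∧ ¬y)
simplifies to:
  s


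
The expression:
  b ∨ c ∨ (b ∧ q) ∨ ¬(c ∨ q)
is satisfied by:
  {b: True, c: True, q: False}
  {b: True, c: False, q: False}
  {c: True, b: False, q: False}
  {b: False, c: False, q: False}
  {b: True, q: True, c: True}
  {b: True, q: True, c: False}
  {q: True, c: True, b: False}


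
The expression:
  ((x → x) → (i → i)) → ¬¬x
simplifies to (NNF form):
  x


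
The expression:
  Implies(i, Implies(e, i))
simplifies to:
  True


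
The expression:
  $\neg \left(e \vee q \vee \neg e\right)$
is never true.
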